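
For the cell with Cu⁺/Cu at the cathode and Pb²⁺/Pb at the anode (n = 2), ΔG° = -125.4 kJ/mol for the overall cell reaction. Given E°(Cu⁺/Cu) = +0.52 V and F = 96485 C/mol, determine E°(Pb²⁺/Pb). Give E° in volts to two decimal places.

-0.13 V

E°cell = −ΔG°/(nF) = −(-125.4×10³)/((2)(96485)) = +0.650 V.
Since Cu⁺/Cu is the cathode and Pb²⁺/Pb the anode, E°cell = E°(Cu⁺/Cu) − E°(Pb²⁺/Pb).
So E°(Pb²⁺/Pb) = E°(Cu⁺/Cu) − E°cell = (+0.52) − (+0.650) = -0.13 V.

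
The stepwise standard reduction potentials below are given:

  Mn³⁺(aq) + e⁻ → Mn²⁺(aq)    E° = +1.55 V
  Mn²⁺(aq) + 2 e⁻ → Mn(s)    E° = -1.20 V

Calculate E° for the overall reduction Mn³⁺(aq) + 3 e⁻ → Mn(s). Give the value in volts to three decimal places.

Since ΔG° = −nFE° is additive over sequential reductions, n₃E°₃ = n₁E°₁ + n₂E°₂.
E°₃ = (1×+1.55 + 2×-1.20) / 3 = (-0.850) / 3 = -0.283 V.
Simply averaging or adding the two E° values would be wrong; the electron-weighted sum is required.

-0.283 V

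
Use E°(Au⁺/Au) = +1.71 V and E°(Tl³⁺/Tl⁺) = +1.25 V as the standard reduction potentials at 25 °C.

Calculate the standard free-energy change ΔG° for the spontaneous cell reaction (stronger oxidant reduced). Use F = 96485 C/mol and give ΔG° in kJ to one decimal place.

-88.8 kJ

Au⁺/Au (E° = +1.71 V) is the cathode; Tl³⁺/Tl⁺ (E° = +1.25 V) is the anode, so E°cell = +0.46 V.
Balancing electrons gives n = 2 (lcm of 1 and 2).
ΔG° = −nFE° = −(2)(96485)(+0.46) = -88,766 J = -88.8 kJ.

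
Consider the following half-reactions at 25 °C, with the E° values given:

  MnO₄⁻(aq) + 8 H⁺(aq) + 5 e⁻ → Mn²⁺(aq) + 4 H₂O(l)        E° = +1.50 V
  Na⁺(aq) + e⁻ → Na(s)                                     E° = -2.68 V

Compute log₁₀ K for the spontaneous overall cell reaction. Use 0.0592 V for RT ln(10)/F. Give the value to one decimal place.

Cathode: MnO₄⁻/Mn²⁺; anode: Na⁺/Na. E°cell = +4.18 V, n = 5.
log K = nE°cell / 0.0592 = (5)(+4.18) / 0.0592 = 353.0.

353.0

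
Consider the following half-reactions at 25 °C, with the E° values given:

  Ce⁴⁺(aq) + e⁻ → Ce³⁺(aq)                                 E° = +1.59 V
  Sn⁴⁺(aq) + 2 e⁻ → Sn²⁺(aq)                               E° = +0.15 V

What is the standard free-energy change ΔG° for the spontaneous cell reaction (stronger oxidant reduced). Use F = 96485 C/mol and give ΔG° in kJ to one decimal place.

-277.9 kJ

Ce⁴⁺/Ce³⁺ (E° = +1.59 V) is the cathode; Sn⁴⁺/Sn²⁺ (E° = +0.15 V) is the anode, so E°cell = +1.44 V.
Balancing electrons gives n = 2 (lcm of 1 and 2).
ΔG° = −nFE° = −(2)(96485)(+1.44) = -277,877 J = -277.9 kJ.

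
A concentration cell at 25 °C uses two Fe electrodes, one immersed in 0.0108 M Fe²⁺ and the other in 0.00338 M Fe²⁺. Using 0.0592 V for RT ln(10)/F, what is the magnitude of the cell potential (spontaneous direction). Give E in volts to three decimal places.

+0.015 V

For a concentration cell E°cell = 0. The 0.0108 M side is the cathode (reduction is favoured where [Fe²⁺] is higher).
With n = 2, E = −(0.0592/2) log([Fe²⁺]ₐₙ/[Fe²⁺]꜀ₐₜ) = −(0.0592/2) log(0.00338/0.0108) = −(0.0592/2)(-0.505) = +0.015 V.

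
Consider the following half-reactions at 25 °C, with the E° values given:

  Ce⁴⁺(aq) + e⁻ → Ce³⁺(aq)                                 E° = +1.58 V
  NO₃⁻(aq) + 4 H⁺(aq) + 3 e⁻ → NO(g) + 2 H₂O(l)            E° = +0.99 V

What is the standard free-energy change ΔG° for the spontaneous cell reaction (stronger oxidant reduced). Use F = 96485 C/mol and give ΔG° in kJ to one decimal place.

-170.8 kJ

Ce⁴⁺/Ce³⁺ (E° = +1.58 V) is the cathode; NO₃⁻/NO (E° = +0.99 V) is the anode, so E°cell = +0.59 V.
Balancing electrons gives n = 3 (lcm of 1 and 3).
ΔG° = −nFE° = −(3)(96485)(+0.59) = -170,778 J = -170.8 kJ.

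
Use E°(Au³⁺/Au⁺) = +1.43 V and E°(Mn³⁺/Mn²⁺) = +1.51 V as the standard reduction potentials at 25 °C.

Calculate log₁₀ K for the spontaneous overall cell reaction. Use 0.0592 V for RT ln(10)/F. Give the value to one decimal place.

Cathode: Mn³⁺/Mn²⁺; anode: Au³⁺/Au⁺. E°cell = +0.08 V, n = 2.
log K = nE°cell / 0.0592 = (2)(+0.08) / 0.0592 = 2.7.

2.7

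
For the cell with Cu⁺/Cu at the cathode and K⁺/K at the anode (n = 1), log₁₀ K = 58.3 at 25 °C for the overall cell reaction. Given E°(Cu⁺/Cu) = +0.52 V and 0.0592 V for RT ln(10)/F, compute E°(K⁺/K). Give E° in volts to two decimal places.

-2.93 V

E°cell = (0.0592/n)·log K = (0.0592/1)(58.3) = +3.451 V.
Since Cu⁺/Cu is the cathode and K⁺/K the anode, E°cell = E°(Cu⁺/Cu) − E°(K⁺/K).
So E°(K⁺/K) = E°(Cu⁺/Cu) − E°cell = (+0.52) − (+3.451) = -2.93 V.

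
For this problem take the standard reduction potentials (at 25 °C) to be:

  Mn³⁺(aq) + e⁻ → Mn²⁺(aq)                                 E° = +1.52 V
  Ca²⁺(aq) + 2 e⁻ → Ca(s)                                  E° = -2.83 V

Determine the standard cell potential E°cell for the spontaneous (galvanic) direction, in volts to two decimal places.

The Mn³⁺/Mn²⁺ couple has the higher reduction potential, so it is the cathode; Ca²⁺/Ca is oxidised at the anode.
E°cell = E°(cathode) − E°(anode) = (+1.52) − (-2.83) = +4.35 V.

+4.35 V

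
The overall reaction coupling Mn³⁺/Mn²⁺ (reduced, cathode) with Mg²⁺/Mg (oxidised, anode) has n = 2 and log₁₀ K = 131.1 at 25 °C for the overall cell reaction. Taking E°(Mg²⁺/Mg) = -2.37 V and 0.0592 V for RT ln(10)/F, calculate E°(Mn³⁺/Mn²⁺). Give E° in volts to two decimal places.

E°cell = (0.0592/n)·log K = (0.0592/2)(131.1) = +3.881 V.
Since Mn³⁺/Mn²⁺ is the cathode and Mg²⁺/Mg the anode, E°cell = E°(Mn³⁺/Mn²⁺) − E°(Mg²⁺/Mg).
So E°(Mn³⁺/Mn²⁺) = E°cell + E°(Mg²⁺/Mg) = +3.881 + (-2.37) = +1.51 V.

+1.51 V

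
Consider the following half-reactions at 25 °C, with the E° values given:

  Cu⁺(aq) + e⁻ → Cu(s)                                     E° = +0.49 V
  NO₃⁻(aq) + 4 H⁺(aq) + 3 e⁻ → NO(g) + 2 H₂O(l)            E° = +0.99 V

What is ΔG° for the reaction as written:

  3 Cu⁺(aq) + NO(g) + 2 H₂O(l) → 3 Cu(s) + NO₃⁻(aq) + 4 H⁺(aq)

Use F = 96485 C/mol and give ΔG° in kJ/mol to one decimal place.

As written, Cu⁺/Cu is reduced (cathode) and NO₃⁻/NO is oxidised (anode), so E°cell = (+0.49) − (+0.99) = -0.50 V.
Balancing electrons gives n = 3.
ΔG° = −nFE° = −(3)(96485)(-0.50) = 144,728 J = +144.7 kJ/mol.

+144.7 kJ/mol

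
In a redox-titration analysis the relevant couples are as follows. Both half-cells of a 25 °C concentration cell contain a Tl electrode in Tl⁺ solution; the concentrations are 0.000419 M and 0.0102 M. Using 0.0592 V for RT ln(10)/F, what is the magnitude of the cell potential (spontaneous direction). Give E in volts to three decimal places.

+0.082 V

For a concentration cell E°cell = 0. The 0.0102 M side is the cathode (reduction is favoured where [Tl⁺] is higher).
With n = 1, E = −(0.0592/1) log([Tl⁺]ₐₙ/[Tl⁺]꜀ₐₜ) = −(0.0592/1) log(0.000419/0.0102) = −(0.0592/1)(-1.386) = +0.082 V.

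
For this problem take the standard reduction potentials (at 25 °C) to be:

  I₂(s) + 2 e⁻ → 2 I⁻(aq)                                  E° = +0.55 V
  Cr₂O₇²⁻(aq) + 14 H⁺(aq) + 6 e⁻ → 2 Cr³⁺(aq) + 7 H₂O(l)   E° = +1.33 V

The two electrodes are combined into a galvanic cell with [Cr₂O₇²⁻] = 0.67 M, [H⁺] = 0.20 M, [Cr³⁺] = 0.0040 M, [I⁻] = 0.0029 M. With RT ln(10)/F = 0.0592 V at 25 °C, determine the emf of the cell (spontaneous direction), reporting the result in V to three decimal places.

Cr₂O₇²⁻/Cr³⁺ is the cathode (higher E°), I₂/I⁻ the anode: E°cell = +1.33 − (+0.55) = +0.78 V, n = 6.
Overall: Cr₂O₇²⁻(aq) + 14 H⁺(aq) + 6 I⁻(aq) → 2 Cr³⁺(aq) + 7 H₂O(l) + 3 I₂(s)
Q = [Cr³⁺]^2 / ([Cr₂O₇²⁻]·[H⁺]^14·[I⁻]^6); log Q = 20.389.
E = E° − (0.0592/n) log Q = +0.78 − (0.0592/6)(20.389) = +0.579 V.

+0.579 V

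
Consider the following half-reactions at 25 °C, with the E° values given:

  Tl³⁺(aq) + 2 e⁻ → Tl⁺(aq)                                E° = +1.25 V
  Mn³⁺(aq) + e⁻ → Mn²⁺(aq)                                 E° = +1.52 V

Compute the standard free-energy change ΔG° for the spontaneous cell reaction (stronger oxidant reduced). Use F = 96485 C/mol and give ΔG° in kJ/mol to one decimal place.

-52.1 kJ/mol

Mn³⁺/Mn²⁺ (E° = +1.52 V) is the cathode; Tl³⁺/Tl⁺ (E° = +1.25 V) is the anode, so E°cell = +0.27 V.
Balancing electrons gives n = 2 (lcm of 1 and 2).
ΔG° = −nFE° = −(2)(96485)(+0.27) = -52,102 J = -52.1 kJ/mol.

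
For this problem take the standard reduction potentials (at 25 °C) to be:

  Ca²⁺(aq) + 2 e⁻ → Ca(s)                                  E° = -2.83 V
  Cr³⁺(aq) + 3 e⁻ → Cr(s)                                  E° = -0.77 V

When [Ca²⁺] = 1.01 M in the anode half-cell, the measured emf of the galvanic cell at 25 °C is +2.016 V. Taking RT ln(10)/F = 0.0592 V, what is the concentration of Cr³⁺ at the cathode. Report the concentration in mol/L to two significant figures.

Cr³⁺/Cr is the cathode, Ca²⁺/Ca the anode: E°cell = +2.06 V, n = 6.
Overall reaction: 2 Cr³⁺(aq) + 3 Ca(s) → 2 Cr(s) + 3 Ca²⁺(aq); Q = [Ca²⁺]^3/[Cr³⁺]^2.
From E = E° − (0.0592/n) log Q: log Q = (E° − E)·n/0.0592 = (+2.06 − (+2.016))·6/0.0592 = 4.4595.
So 2·log[Cr³⁺] = 3·log(1.01) − log Q = 0.0130 − (4.4595) = -4.4465; log[Cr³⁺] = -4.4465 / 2 = -2.2233; [Cr³⁺] = 10^(-2.2233) ≈ 0.0060 M.

0.0060 M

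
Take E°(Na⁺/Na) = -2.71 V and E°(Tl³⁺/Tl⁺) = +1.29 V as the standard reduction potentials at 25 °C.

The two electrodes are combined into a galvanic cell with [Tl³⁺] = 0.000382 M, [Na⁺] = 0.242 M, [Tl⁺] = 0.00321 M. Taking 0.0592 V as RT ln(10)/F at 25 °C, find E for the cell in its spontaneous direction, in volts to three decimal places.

+4.009 V

Tl³⁺/Tl⁺ is the cathode (higher E°), Na⁺/Na the anode: E°cell = +1.29 − (-2.71) = +4.00 V, n = 2.
Overall: Tl³⁺(aq) + 2 Na(s) → Tl⁺(aq) + 2 Na⁺(aq)
Q = [Tl⁺]·[Na⁺]^2 / ([Tl³⁺]); log Q = -0.308.
E = E° − (0.0592/n) log Q = +4.00 − (0.0592/2)(-0.308) = +4.009 V.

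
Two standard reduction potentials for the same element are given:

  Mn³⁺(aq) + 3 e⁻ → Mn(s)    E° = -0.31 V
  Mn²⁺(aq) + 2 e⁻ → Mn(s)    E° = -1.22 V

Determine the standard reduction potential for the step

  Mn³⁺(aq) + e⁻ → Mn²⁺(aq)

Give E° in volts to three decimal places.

+1.510 V

Sequential free energies add, so n₃E°₃ = n₁E°₁ + n₂E°₂.
With n₃ = 3, and the known step contributing 2×(-1.22) V, the unknown satisfies 1·E° = 3×(-0.31) − 2×(-1.22) = +1.510.
E° = +1.510 / 1 = +1.510 V.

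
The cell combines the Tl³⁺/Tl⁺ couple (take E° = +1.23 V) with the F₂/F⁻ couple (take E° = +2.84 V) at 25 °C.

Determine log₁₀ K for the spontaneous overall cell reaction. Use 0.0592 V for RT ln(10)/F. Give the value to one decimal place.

Cathode: F₂/F⁻; anode: Tl³⁺/Tl⁺. E°cell = +1.61 V, n = 2.
log K = nE°cell / 0.0592 = (2)(+1.61) / 0.0592 = 54.4.

54.4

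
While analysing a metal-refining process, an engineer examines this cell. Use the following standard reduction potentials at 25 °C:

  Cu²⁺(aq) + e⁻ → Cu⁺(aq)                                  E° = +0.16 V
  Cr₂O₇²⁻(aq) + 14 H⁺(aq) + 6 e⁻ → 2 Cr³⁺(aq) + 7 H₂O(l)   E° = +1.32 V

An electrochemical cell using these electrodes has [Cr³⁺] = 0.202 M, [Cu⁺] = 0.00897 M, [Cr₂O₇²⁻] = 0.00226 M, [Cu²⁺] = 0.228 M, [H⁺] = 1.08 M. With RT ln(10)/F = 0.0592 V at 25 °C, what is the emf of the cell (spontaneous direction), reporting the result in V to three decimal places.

Cr₂O₇²⁻/Cr³⁺ is the cathode (higher E°), Cu²⁺/Cu⁺ the anode: E°cell = +1.32 − (+0.16) = +1.16 V, n = 6.
Overall: Cr₂O₇²⁻(aq) + 14 H⁺(aq) + 6 Cu⁺(aq) → 2 Cr³⁺(aq) + 7 H₂O(l) + 6 Cu²⁺(aq)
Q = [Cr³⁺]^2·[Cu²⁺]^6 / ([Cr₂O₇²⁻]·[H⁺]^14·[Cu⁺]^6); log Q = 9.220.
E = E° − (0.0592/n) log Q = +1.16 − (0.0592/6)(9.220) = +1.069 V.

+1.069 V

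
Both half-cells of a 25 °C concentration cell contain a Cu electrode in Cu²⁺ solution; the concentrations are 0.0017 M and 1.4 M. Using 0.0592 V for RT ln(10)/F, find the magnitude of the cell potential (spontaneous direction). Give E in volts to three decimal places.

+0.086 V

For a concentration cell E°cell = 0. The 1.4 M side is the cathode (reduction is favoured where [Cu²⁺] is higher).
With n = 2, E = −(0.0592/2) log([Cu²⁺]ₐₙ/[Cu²⁺]꜀ₐₜ) = −(0.0592/2) log(0.0017/1.4) = −(0.0592/2)(-2.916) = +0.086 V.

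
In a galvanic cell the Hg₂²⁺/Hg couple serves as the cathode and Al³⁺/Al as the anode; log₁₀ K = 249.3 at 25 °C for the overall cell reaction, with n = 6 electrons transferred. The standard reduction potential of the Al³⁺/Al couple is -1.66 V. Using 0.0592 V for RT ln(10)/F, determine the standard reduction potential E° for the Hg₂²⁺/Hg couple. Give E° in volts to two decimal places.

E°cell = (0.0592/n)·log K = (0.0592/6)(249.3) = +2.460 V.
Since Hg₂²⁺/Hg is the cathode and Al³⁺/Al the anode, E°cell = E°(Hg₂²⁺/Hg) − E°(Al³⁺/Al).
So E°(Hg₂²⁺/Hg) = E°cell + E°(Al³⁺/Al) = +2.460 + (-1.66) = +0.80 V.

+0.80 V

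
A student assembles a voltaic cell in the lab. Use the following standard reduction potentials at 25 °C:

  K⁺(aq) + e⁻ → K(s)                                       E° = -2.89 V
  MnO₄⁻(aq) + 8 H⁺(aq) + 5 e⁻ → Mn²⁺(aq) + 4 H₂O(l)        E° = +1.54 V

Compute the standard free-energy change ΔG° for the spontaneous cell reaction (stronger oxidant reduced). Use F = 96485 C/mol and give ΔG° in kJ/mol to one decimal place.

MnO₄⁻/Mn²⁺ (E° = +1.54 V) is the cathode; K⁺/K (E° = -2.89 V) is the anode, so E°cell = +4.43 V.
Balancing electrons gives n = 5 (lcm of 5 and 1).
ΔG° = −nFE° = −(5)(96485)(+4.43) = -2,137,143 J = -2137.1 kJ/mol.

-2137.1 kJ/mol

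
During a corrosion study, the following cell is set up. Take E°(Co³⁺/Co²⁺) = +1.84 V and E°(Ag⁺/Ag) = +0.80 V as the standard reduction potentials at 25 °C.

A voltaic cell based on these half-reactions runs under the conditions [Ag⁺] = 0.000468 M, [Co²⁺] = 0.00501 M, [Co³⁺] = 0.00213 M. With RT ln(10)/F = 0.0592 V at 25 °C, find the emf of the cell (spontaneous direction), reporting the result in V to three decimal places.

Co³⁺/Co²⁺ is the cathode (higher E°), Ag⁺/Ag the anode: E°cell = +1.84 − (+0.80) = +1.04 V, n = 1.
Overall: Co³⁺(aq) + Ag(s) → Co²⁺(aq) + Ag⁺(aq)
Q = [Co²⁺]·[Ag⁺] / ([Co³⁺]); log Q = -2.958.
E = E° − (0.0592/n) log Q = +1.04 − (0.0592/1)(-2.958) = +1.215 V.

+1.215 V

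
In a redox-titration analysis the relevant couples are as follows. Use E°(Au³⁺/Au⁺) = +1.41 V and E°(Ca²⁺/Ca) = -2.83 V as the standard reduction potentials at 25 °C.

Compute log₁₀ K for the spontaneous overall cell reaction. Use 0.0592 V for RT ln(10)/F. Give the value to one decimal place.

143.2

Cathode: Au³⁺/Au⁺; anode: Ca²⁺/Ca. E°cell = +4.24 V, n = 2.
log K = nE°cell / 0.0592 = (2)(+4.24) / 0.0592 = 143.2.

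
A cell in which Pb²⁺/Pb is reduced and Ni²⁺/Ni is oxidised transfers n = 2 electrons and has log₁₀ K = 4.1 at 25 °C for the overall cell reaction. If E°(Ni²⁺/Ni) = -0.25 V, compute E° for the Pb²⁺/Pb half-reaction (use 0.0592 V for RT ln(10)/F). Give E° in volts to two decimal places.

E°cell = (0.0592/n)·log K = (0.0592/2)(4.1) = +0.121 V.
Since Pb²⁺/Pb is the cathode and Ni²⁺/Ni the anode, E°cell = E°(Pb²⁺/Pb) − E°(Ni²⁺/Ni).
So E°(Pb²⁺/Pb) = E°cell + E°(Ni²⁺/Ni) = +0.121 + (-0.25) = -0.13 V.

-0.13 V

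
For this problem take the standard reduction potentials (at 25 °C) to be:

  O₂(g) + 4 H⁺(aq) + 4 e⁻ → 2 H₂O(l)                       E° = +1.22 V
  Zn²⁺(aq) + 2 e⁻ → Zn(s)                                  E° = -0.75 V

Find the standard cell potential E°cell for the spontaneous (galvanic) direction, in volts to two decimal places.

The O₂/H₂O couple has the higher reduction potential, so it is the cathode; Zn²⁺/Zn is oxidised at the anode.
E°cell = E°(cathode) − E°(anode) = (+1.22) − (-0.75) = +1.97 V.

+1.97 V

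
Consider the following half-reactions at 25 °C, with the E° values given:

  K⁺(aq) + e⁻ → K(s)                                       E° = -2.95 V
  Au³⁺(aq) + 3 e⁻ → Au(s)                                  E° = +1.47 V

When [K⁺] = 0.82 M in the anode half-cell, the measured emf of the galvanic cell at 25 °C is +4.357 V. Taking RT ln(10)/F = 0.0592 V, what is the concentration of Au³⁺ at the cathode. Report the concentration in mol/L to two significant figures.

Au³⁺/Au is the cathode, K⁺/K the anode: E°cell = +4.42 V, n = 3.
Overall reaction: Au³⁺(aq) + 3 K(s) → Au(s) + 3 K⁺(aq); Q = [K⁺]^3/[Au³⁺]^1.
From E = E° − (0.0592/n) log Q: log Q = (E° − E)·n/0.0592 = (+4.42 − (+4.357))·3/0.0592 = 3.1926.
So 1·log[Au³⁺] = 3·log(0.82) − log Q = -0.2586 − (3.1926) = -3.4512; [Au³⁺] = 10^(-3.4512) ≈ 0.00035 M.

0.00035 M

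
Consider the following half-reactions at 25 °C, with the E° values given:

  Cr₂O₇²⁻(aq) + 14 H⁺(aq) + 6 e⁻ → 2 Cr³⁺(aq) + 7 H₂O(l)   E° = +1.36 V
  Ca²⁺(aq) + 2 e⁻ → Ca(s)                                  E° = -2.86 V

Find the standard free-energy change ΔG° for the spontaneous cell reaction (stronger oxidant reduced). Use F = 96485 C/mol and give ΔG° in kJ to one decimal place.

Cr₂O₇²⁻/Cr³⁺ (E° = +1.36 V) is the cathode; Ca²⁺/Ca (E° = -2.86 V) is the anode, so E°cell = +4.22 V.
Balancing electrons gives n = 6 (lcm of 6 and 2).
ΔG° = −nFE° = −(6)(96485)(+4.22) = -2,443,000 J = -2443.0 kJ.

-2443.0 kJ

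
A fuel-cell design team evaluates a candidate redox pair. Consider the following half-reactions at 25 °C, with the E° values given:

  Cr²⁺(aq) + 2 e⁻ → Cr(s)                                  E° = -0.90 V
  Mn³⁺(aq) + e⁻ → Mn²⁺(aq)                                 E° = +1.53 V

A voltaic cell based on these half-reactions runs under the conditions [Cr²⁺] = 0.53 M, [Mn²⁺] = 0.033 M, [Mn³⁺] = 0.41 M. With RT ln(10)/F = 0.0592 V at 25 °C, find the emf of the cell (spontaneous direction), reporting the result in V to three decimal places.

+2.503 V

Mn³⁺/Mn²⁺ is the cathode (higher E°), Cr²⁺/Cr the anode: E°cell = +1.53 − (-0.90) = +2.43 V, n = 2.
Overall: 2 Mn³⁺(aq) + Cr(s) → 2 Mn²⁺(aq) + Cr²⁺(aq)
Q = [Mn²⁺]^2·[Cr²⁺] / ([Mn³⁺]^2); log Q = -2.464.
E = E° − (0.0592/n) log Q = +2.43 − (0.0592/2)(-2.464) = +2.503 V.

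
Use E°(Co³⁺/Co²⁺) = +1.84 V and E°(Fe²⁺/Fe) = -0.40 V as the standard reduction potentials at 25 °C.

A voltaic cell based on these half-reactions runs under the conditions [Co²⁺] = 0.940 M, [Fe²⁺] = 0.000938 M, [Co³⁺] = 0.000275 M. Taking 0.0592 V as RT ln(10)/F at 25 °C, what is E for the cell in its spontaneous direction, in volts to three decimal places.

+2.120 V

Co³⁺/Co²⁺ is the cathode (higher E°), Fe²⁺/Fe the anode: E°cell = +1.84 − (-0.40) = +2.24 V, n = 2.
Overall: 2 Co³⁺(aq) + Fe(s) → 2 Co²⁺(aq) + Fe²⁺(aq)
Q = [Co²⁺]^2·[Fe²⁺] / ([Co³⁺]^2); log Q = 4.040.
E = E° − (0.0592/n) log Q = +2.24 − (0.0592/2)(4.040) = +2.120 V.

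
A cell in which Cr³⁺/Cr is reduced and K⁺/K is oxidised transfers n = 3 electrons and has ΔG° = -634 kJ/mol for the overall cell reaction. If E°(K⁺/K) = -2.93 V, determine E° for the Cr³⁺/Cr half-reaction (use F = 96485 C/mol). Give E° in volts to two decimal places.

E°cell = −ΔG°/(nF) = −(-634×10³)/((3)(96485)) = +2.190 V.
Since Cr³⁺/Cr is the cathode and K⁺/K the anode, E°cell = E°(Cr³⁺/Cr) − E°(K⁺/K).
So E°(Cr³⁺/Cr) = E°cell + E°(K⁺/K) = +2.190 + (-2.93) = -0.74 V.

-0.74 V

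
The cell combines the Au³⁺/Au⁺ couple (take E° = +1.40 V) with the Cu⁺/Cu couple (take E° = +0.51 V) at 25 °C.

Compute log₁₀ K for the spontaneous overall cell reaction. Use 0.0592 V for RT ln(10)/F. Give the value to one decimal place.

Cathode: Au³⁺/Au⁺; anode: Cu⁺/Cu. E°cell = +0.89 V, n = 2.
log K = nE°cell / 0.0592 = (2)(+0.89) / 0.0592 = 30.1.

30.1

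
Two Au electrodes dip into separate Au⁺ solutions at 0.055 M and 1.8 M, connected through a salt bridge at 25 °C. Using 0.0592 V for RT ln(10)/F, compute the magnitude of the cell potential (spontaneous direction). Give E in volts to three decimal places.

+0.090 V

For a concentration cell E°cell = 0. The 1.8 M side is the cathode (reduction is favoured where [Au⁺] is higher).
With n = 1, E = −(0.0592/1) log([Au⁺]ₐₙ/[Au⁺]꜀ₐₜ) = −(0.0592/1) log(0.055/1.8) = −(0.0592/1)(-1.515) = +0.090 V.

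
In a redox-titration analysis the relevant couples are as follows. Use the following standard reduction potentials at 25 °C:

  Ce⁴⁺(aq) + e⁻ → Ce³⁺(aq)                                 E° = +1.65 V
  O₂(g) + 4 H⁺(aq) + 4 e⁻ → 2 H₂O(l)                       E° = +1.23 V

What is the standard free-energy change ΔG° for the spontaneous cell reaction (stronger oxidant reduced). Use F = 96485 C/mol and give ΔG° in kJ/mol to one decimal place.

-162.1 kJ/mol

Ce⁴⁺/Ce³⁺ (E° = +1.65 V) is the cathode; O₂/H₂O (E° = +1.23 V) is the anode, so E°cell = +0.42 V.
Balancing electrons gives n = 4 (lcm of 1 and 4).
ΔG° = −nFE° = −(4)(96485)(+0.42) = -162,095 J = -162.1 kJ/mol.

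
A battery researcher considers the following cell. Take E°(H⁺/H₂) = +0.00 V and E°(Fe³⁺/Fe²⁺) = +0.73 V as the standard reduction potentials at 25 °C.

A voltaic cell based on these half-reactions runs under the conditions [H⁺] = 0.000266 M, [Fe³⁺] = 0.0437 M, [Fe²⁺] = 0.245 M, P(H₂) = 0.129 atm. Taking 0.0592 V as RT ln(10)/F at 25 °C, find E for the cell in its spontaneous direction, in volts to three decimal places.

+0.871 V

Fe³⁺/Fe²⁺ is the cathode (higher E°), H⁺/H₂ the anode: E°cell = +0.73 − (+0.00) = +0.73 V, n = 2.
Overall: 2 Fe³⁺(aq) + H₂(g) → 2 Fe²⁺(aq) + 2 H⁺(aq)
Q = [Fe²⁺]^2·[H⁺]^2 / ([Fe³⁺]^2·P(H₂)); log Q = -4.763.
E = E° − (0.0592/n) log Q = +0.73 − (0.0592/2)(-4.763) = +0.871 V.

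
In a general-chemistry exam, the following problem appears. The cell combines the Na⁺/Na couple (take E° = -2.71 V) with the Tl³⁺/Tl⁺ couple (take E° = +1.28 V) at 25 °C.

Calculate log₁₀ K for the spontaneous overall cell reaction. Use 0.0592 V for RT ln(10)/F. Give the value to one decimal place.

Cathode: Tl³⁺/Tl⁺; anode: Na⁺/Na. E°cell = +3.99 V, n = 2.
log K = nE°cell / 0.0592 = (2)(+3.99) / 0.0592 = 134.8.

134.8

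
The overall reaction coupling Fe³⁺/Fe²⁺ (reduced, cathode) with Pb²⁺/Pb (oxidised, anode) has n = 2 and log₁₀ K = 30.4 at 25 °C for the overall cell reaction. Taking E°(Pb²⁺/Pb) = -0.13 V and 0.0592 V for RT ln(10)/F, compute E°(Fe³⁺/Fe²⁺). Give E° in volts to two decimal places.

E°cell = (0.0592/n)·log K = (0.0592/2)(30.4) = +0.900 V.
Since Fe³⁺/Fe²⁺ is the cathode and Pb²⁺/Pb the anode, E°cell = E°(Fe³⁺/Fe²⁺) − E°(Pb²⁺/Pb).
So E°(Fe³⁺/Fe²⁺) = E°cell + E°(Pb²⁺/Pb) = +0.900 + (-0.13) = +0.77 V.

+0.77 V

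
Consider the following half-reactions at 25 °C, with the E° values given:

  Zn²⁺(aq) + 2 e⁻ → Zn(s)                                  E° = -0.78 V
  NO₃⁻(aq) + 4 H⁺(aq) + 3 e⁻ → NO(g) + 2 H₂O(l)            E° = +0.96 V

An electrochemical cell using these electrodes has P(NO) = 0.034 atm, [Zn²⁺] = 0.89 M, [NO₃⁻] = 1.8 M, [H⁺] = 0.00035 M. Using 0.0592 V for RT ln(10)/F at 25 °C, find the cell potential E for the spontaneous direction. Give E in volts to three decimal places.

+1.503 V

NO₃⁻/NO is the cathode (higher E°), Zn²⁺/Zn the anode: E°cell = +0.96 − (-0.78) = +1.74 V, n = 6.
Overall: 2 NO₃⁻(aq) + 8 H⁺(aq) + 3 Zn(s) → 2 NO(g) + 4 H₂O(l) + 3 Zn²⁺(aq)
Q = P(NO)^2·[Zn²⁺]^3 / ([NO₃⁻]^2·[H⁺]^8); log Q = 24.048.
E = E° − (0.0592/n) log Q = +1.74 − (0.0592/6)(24.048) = +1.503 V.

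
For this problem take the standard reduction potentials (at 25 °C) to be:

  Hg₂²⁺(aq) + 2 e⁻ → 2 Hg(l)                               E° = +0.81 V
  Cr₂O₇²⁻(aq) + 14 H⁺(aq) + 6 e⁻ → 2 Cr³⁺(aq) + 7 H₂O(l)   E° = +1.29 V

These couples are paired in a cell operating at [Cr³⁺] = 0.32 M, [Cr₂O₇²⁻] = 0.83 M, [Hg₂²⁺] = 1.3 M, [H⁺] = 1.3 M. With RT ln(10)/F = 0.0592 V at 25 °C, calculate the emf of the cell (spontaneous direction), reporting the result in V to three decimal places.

+0.501 V

Cr₂O₇²⁻/Cr³⁺ is the cathode (higher E°), Hg₂²⁺/Hg the anode: E°cell = +1.29 − (+0.81) = +0.48 V, n = 6.
Overall: Cr₂O₇²⁻(aq) + 14 H⁺(aq) + 6 Hg(l) → 2 Cr³⁺(aq) + 7 H₂O(l) + 3 Hg₂²⁺(aq)
Q = [Cr³⁺]^2·[Hg₂²⁺]^3 / ([Cr₂O₇²⁻]·[H⁺]^14); log Q = -2.162.
E = E° − (0.0592/n) log Q = +0.48 − (0.0592/6)(-2.162) = +0.501 V.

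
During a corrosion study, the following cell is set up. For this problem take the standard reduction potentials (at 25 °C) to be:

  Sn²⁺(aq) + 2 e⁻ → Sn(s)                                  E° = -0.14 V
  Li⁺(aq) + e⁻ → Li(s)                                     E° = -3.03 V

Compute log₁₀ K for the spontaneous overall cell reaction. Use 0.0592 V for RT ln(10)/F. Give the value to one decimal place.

Cathode: Sn²⁺/Sn; anode: Li⁺/Li. E°cell = +2.89 V, n = 2.
log K = nE°cell / 0.0592 = (2)(+2.89) / 0.0592 = 97.6.

97.6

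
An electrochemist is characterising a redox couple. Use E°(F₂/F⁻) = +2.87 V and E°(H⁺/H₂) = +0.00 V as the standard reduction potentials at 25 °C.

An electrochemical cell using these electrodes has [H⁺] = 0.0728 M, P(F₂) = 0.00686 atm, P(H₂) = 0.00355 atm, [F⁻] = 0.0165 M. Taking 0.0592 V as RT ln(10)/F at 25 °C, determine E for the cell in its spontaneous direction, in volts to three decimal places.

F₂/F⁻ is the cathode (higher E°), H⁺/H₂ the anode: E°cell = +2.87 − (+0.00) = +2.87 V, n = 2.
Overall: F₂(g) + H₂(g) → 2 F⁻(aq) + 2 H⁺(aq)
Q = [F⁻]^2·[H⁺]^2 / (P(F₂)·P(H₂)); log Q = -1.227.
E = E° − (0.0592/n) log Q = +2.87 − (0.0592/2)(-1.227) = +2.906 V.

+2.906 V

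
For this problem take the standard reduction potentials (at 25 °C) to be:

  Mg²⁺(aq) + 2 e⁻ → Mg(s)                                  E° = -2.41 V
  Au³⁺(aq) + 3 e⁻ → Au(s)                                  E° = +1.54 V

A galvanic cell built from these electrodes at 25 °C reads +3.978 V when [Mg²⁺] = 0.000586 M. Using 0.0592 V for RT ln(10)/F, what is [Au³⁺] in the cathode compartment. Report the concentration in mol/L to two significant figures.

Au³⁺/Au is the cathode, Mg²⁺/Mg the anode: E°cell = +3.95 V, n = 6.
Overall reaction: 2 Au³⁺(aq) + 3 Mg(s) → 2 Au(s) + 3 Mg²⁺(aq); Q = [Mg²⁺]^3/[Au³⁺]^2.
From E = E° − (0.0592/n) log Q: log Q = (E° − E)·n/0.0592 = (+3.95 − (+3.978))·6/0.0592 = -2.8378.
So 2·log[Au³⁺] = 3·log(0.000586) − log Q = -9.6963 − (-2.8378) = -6.8585; log[Au³⁺] = -6.8585 / 2 = -3.4293; [Au³⁺] = 10^(-3.4293) ≈ 0.00037 M.

0.00037 M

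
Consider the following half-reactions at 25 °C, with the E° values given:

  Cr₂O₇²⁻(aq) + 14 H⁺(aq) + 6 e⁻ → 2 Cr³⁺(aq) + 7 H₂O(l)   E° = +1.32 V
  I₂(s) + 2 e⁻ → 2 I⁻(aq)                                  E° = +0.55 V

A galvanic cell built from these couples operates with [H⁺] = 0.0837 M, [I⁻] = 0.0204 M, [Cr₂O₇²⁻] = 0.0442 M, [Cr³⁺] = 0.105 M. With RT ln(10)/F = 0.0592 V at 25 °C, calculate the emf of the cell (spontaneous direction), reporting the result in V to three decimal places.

+0.527 V

Cr₂O₇²⁻/Cr³⁺ is the cathode (higher E°), I₂/I⁻ the anode: E°cell = +1.32 − (+0.55) = +0.77 V, n = 6.
Overall: Cr₂O₇²⁻(aq) + 14 H⁺(aq) + 6 I⁻(aq) → 2 Cr³⁺(aq) + 7 H₂O(l) + 3 I₂(s)
Q = [Cr³⁺]^2 / ([Cr₂O₇²⁻]·[H⁺]^14·[I⁻]^6); log Q = 24.621.
E = E° − (0.0592/n) log Q = +0.77 − (0.0592/6)(24.621) = +0.527 V.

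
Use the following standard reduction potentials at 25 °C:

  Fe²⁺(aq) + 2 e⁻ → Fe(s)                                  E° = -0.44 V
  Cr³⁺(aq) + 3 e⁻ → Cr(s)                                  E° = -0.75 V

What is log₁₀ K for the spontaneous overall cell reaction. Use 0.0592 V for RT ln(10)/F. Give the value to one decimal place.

Cathode: Fe²⁺/Fe; anode: Cr³⁺/Cr. E°cell = +0.31 V, n = 6.
log K = nE°cell / 0.0592 = (6)(+0.31) / 0.0592 = 31.4.

31.4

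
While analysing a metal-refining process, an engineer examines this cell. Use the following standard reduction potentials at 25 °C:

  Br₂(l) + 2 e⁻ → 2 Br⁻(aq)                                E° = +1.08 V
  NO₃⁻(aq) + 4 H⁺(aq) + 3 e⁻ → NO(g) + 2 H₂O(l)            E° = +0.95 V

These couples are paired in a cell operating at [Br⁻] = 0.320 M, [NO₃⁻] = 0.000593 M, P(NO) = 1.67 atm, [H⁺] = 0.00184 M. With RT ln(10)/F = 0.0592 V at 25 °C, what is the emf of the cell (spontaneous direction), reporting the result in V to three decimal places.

Br₂/Br⁻ is the cathode (higher E°), NO₃⁻/NO the anode: E°cell = +1.08 − (+0.95) = +0.13 V, n = 6.
Overall: 3 Br₂(l) + 2 NO(g) + 4 H₂O(l) → 6 Br⁻(aq) + 2 NO₃⁻(aq) + 8 H⁺(aq)
Q = [Br⁻]^6·[NO₃⁻]^2·[H⁺]^8 / (P(NO)^2); log Q = -31.750.
E = E° − (0.0592/n) log Q = +0.13 − (0.0592/6)(-31.750) = +0.443 V.

+0.443 V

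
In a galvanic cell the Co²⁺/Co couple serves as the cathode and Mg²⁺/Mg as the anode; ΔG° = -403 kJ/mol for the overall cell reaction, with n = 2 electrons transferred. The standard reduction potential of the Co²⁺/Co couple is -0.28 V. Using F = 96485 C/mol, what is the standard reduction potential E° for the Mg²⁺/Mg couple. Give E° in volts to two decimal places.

E°cell = −ΔG°/(nF) = −(-403×10³)/((2)(96485)) = +2.088 V.
Since Co²⁺/Co is the cathode and Mg²⁺/Mg the anode, E°cell = E°(Co²⁺/Co) − E°(Mg²⁺/Mg).
So E°(Mg²⁺/Mg) = E°(Co²⁺/Co) − E°cell = (-0.28) − (+2.088) = -2.37 V.

-2.37 V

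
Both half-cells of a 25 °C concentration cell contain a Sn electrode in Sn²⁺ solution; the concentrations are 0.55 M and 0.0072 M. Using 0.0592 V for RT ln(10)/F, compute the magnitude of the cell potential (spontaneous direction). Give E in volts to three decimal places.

+0.056 V

For a concentration cell E°cell = 0. The 0.55 M side is the cathode (reduction is favoured where [Sn²⁺] is higher).
With n = 2, E = −(0.0592/2) log([Sn²⁺]ₐₙ/[Sn²⁺]꜀ₐₜ) = −(0.0592/2) log(0.0072/0.55) = −(0.0592/2)(-1.883) = +0.056 V.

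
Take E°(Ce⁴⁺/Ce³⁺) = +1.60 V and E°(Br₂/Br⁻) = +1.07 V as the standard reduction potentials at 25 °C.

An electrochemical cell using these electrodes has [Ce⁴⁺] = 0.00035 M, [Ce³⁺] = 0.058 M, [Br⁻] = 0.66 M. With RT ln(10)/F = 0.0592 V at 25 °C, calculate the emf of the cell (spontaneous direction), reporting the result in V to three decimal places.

Ce⁴⁺/Ce³⁺ is the cathode (higher E°), Br₂/Br⁻ the anode: E°cell = +1.60 − (+1.07) = +0.53 V, n = 2.
Overall: 2 Ce⁴⁺(aq) + 2 Br⁻(aq) → 2 Ce³⁺(aq) + Br₂(l)
Q = [Ce³⁺]^2 / ([Ce⁴⁺]^2·[Br⁻]^2); log Q = 4.800.
E = E° − (0.0592/n) log Q = +0.53 − (0.0592/2)(4.800) = +0.388 V.

+0.388 V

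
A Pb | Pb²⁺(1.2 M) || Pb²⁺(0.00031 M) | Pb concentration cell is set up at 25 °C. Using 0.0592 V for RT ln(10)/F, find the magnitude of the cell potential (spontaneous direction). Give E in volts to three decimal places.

+0.106 V

For a concentration cell E°cell = 0. The 1.2 M side is the cathode (reduction is favoured where [Pb²⁺] is higher).
With n = 2, E = −(0.0592/2) log([Pb²⁺]ₐₙ/[Pb²⁺]꜀ₐₜ) = −(0.0592/2) log(0.00031/1.2) = −(0.0592/2)(-3.588) = +0.106 V.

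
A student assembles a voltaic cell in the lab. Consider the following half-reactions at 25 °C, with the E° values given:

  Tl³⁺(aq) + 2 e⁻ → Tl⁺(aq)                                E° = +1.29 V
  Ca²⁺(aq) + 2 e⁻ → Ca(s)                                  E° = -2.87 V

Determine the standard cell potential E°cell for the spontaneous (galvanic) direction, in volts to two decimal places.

The Tl³⁺/Tl⁺ couple has the higher reduction potential, so it is the cathode; Ca²⁺/Ca is oxidised at the anode.
E°cell = E°(cathode) − E°(anode) = (+1.29) − (-2.87) = +4.16 V.
Since E°cell > 0, the reaction is spontaneous under standard conditions.

+4.16 V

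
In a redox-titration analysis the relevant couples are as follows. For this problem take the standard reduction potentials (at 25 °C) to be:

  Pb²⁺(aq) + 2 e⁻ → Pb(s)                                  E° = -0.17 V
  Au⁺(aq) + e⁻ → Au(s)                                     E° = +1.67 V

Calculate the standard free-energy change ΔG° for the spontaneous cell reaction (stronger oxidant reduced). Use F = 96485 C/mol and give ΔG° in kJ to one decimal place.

-355.1 kJ

Au⁺/Au (E° = +1.67 V) is the cathode; Pb²⁺/Pb (E° = -0.17 V) is the anode, so E°cell = +1.84 V.
Balancing electrons gives n = 2 (lcm of 1 and 2).
ΔG° = −nFE° = −(2)(96485)(+1.84) = -355,065 J = -355.1 kJ.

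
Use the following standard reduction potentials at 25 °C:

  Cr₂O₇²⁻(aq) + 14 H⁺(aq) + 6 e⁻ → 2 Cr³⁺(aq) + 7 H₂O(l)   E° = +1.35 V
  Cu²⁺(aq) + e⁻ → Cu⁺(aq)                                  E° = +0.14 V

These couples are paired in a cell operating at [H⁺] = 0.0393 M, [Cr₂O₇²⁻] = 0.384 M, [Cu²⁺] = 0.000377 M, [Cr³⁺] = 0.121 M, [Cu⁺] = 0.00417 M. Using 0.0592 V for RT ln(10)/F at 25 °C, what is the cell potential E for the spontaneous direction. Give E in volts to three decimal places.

Cr₂O₇²⁻/Cr³⁺ is the cathode (higher E°), Cu²⁺/Cu⁺ the anode: E°cell = +1.35 − (+0.14) = +1.21 V, n = 6.
Overall: Cr₂O₇²⁻(aq) + 14 H⁺(aq) + 6 Cu⁺(aq) → 2 Cr³⁺(aq) + 7 H₂O(l) + 6 Cu²⁺(aq)
Q = [Cr³⁺]^2·[Cu²⁺]^6 / ([Cr₂O₇²⁻]·[H⁺]^14·[Cu⁺]^6); log Q = 11.997.
E = E° − (0.0592/n) log Q = +1.21 − (0.0592/6)(11.997) = +1.092 V.

+1.092 V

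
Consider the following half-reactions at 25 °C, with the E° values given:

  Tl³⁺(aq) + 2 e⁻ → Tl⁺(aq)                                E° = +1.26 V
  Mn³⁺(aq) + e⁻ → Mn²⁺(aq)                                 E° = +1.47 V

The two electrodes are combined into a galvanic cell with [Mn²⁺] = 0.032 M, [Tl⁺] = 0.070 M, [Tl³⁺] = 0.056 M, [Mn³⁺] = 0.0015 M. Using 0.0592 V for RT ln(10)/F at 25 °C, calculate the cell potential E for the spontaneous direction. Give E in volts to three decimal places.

+0.134 V

Mn³⁺/Mn²⁺ is the cathode (higher E°), Tl³⁺/Tl⁺ the anode: E°cell = +1.47 − (+1.26) = +0.21 V, n = 2.
Overall: 2 Mn³⁺(aq) + Tl⁺(aq) → 2 Mn²⁺(aq) + Tl³⁺(aq)
Q = [Mn²⁺]^2·[Tl³⁺] / ([Mn³⁺]^2·[Tl⁺]); log Q = 2.561.
E = E° − (0.0592/n) log Q = +0.21 − (0.0592/2)(2.561) = +0.134 V.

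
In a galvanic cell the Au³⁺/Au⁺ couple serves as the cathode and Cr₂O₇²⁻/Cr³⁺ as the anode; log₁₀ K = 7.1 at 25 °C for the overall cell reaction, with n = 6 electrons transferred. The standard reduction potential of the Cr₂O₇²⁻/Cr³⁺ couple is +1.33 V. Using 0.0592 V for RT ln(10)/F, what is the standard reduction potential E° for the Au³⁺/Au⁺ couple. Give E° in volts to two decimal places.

E°cell = (0.0592/n)·log K = (0.0592/6)(7.1) = +0.070 V.
Since Au³⁺/Au⁺ is the cathode and Cr₂O₇²⁻/Cr³⁺ the anode, E°cell = E°(Au³⁺/Au⁺) − E°(Cr₂O₇²⁻/Cr³⁺).
So E°(Au³⁺/Au⁺) = E°cell + E°(Cr₂O₇²⁻/Cr³⁺) = +0.070 + (+1.33) = +1.40 V.

+1.40 V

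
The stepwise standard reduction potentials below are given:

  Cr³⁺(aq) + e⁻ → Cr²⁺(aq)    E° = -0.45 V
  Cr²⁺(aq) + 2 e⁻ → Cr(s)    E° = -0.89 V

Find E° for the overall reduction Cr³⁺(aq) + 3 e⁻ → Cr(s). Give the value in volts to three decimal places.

-0.743 V

Since ΔG° = −nFE° is additive over sequential reductions, n₃E°₃ = n₁E°₁ + n₂E°₂.
E°₃ = (1×-0.45 + 2×-0.89) / 3 = (-2.230) / 3 = -0.743 V.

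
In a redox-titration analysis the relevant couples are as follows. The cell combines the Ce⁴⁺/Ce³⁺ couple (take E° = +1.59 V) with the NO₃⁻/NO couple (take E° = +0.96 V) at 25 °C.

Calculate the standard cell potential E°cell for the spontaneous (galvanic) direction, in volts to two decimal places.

The Ce⁴⁺/Ce³⁺ couple has the higher reduction potential, so it is the cathode; NO₃⁻/NO is oxidised at the anode.
E°cell = E°(cathode) − E°(anode) = (+1.59) − (+0.96) = +0.63 V.
Since E°cell > 0, the reaction is spontaneous under standard conditions.

+0.63 V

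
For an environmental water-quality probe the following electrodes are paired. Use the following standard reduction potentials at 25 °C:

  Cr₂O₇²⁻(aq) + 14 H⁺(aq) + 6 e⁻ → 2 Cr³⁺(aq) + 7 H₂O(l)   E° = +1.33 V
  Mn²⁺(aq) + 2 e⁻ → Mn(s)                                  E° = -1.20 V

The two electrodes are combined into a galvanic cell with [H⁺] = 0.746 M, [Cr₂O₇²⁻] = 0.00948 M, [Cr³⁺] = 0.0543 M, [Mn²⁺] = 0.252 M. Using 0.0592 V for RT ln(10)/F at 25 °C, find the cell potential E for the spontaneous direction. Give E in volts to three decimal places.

+2.535 V

Cr₂O₇²⁻/Cr³⁺ is the cathode (higher E°), Mn²⁺/Mn the anode: E°cell = +1.33 − (-1.20) = +2.53 V, n = 6.
Overall: Cr₂O₇²⁻(aq) + 14 H⁺(aq) + 3 Mn(s) → 2 Cr³⁺(aq) + 7 H₂O(l) + 3 Mn²⁺(aq)
Q = [Cr³⁺]^2·[Mn²⁺]^3 / ([Cr₂O₇²⁻]·[H⁺]^14); log Q = -0.521.
E = E° − (0.0592/n) log Q = +2.53 − (0.0592/6)(-0.521) = +2.535 V.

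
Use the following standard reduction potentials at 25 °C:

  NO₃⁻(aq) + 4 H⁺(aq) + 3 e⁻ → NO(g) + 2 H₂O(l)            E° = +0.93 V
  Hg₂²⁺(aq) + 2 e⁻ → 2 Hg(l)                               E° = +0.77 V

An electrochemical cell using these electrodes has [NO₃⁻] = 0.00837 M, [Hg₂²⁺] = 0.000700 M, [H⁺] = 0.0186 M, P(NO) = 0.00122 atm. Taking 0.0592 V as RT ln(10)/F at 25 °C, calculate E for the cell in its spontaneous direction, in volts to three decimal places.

+0.133 V

NO₃⁻/NO is the cathode (higher E°), Hg₂²⁺/Hg the anode: E°cell = +0.93 − (+0.77) = +0.16 V, n = 6.
Overall: 2 NO₃⁻(aq) + 8 H⁺(aq) + 6 Hg(l) → 2 NO(g) + 4 H₂O(l) + 3 Hg₂²⁺(aq)
Q = P(NO)^2·[Hg₂²⁺]^3 / ([NO₃⁻]^2·[H⁺]^8); log Q = 2.706.
E = E° − (0.0592/n) log Q = +0.16 − (0.0592/6)(2.706) = +0.133 V.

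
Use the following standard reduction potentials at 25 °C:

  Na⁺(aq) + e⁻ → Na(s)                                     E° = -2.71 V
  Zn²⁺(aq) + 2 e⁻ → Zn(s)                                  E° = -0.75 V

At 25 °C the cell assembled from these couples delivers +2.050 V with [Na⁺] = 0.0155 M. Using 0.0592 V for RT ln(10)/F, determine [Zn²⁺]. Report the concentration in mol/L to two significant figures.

0.26 M

Zn²⁺/Zn is the cathode, Na⁺/Na the anode: E°cell = +1.96 V, n = 2.
Overall reaction: Zn²⁺(aq) + 2 Na(s) → Zn(s) + 2 Na⁺(aq); Q = [Na⁺]^2/[Zn²⁺]^1.
From E = E° − (0.0592/n) log Q: log Q = (E° − E)·n/0.0592 = (+1.96 − (+2.050))·2/0.0592 = -3.0405.
So 1·log[Zn²⁺] = 2·log(0.0155) − log Q = -3.6193 − (-3.0405) = -0.5788; [Zn²⁺] = 10^(-0.5788) ≈ 0.26 M.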